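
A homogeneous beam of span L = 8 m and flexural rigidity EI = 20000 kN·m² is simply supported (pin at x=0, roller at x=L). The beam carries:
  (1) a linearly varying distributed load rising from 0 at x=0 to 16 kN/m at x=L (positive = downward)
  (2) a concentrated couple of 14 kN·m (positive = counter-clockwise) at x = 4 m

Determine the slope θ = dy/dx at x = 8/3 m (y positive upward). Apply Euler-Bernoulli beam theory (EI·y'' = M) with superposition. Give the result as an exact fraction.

Load 1 — triangular load w₀=16 kN/m (0→w₀ over full span):
  θ_1 = -w₀(7L⁴-30L²x²+15x⁴)/(360LEI) = -16·(7·8⁴-30·8²·(8/3)²+15·(8/3)⁴)/(360·8·20000) = -3328/759375 rad
Load 2 — applied couple M₀=14 kN·m at a=4 m (b=L-a=4):
  θ_2 = (M₀x²/(2L)+C₁)/EI  [x≤a] with C₁=M₀(3b²-L²)/(6L)=-14/3 = (14·(8/3)²/(2·8)+(-14/3))/20000 = 7/90000 rad
Superposition: θ = Σ θ_i = -52303/12150000 rad ≈ -0.004305 rad

θ(8/3) = -52303/12150000 rad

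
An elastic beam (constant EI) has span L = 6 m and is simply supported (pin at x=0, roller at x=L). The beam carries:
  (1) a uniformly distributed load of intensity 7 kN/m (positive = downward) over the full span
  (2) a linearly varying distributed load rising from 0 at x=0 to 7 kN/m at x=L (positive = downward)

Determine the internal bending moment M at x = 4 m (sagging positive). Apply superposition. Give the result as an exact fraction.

Load 1 — uniform load w=7 kN/m over full span:
  M_1 = wx(L-x)/2 = 7·4·(6-4)/2 = 28 kN·m
Load 2 — triangular load w₀=7 kN/m (0→w₀ over full span):
  M_2 = w₀Lx/6 - w₀x³/(6L) = 7·6·4/6 - 7·4³/(6·6) = 140/9 kN·m
Superposition: M = Σ M_i = 392/9 kN·m ≈ 43.555556 kN·m

M(4) = 392/9 kN·m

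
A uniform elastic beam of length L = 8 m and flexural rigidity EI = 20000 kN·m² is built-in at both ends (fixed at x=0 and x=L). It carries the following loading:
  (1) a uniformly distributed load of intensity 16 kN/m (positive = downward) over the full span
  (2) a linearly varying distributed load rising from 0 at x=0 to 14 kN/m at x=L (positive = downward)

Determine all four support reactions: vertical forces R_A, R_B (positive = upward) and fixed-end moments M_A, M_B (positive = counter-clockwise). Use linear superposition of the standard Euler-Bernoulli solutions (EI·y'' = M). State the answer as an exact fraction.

R_A = 404/5 kN, M_A = 576/5 kN·m, R_B = 516/5 kN, M_B = -1952/15 kN·m

Load 1 — uniform load w=16 kN/m over full span:
  R_A = wL/2 = 16·8/2 = 64 kN
  M_A = wL²/12 = 16·8²/12 = 256/3 kN·m
  R_B = wL/2 = 16·8/2 = 64 kN
  M_B = -wL²/12 = -16·8²/12 = -256/3 kN·m
Load 2 — triangular load w₀=14 kN/m (0→w₀ over full span):
  R_A = 3w₀L/20 = 3·14·8/20 = 84/5 kN
  M_A = w₀L²/30 = 14·8²/30 = 448/15 kN·m
  R_B = 7w₀L/20 = 7·14·8/20 = 196/5 kN
  M_B = -w₀L²/20 = -14·8²/20 = -224/5 kN·m
Superposition: R_A = 404/5 kN, M_A = 576/5 kN·m, R_B = 516/5 kN, M_B = -1952/15 kN·m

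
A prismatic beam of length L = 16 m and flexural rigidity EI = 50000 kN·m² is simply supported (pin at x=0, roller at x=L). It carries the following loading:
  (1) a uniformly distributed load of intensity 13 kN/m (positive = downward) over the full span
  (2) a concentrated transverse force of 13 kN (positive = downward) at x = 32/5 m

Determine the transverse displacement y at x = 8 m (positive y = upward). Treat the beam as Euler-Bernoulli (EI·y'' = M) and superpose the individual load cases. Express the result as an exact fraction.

Load 1 — uniform load w=13 kN/m over full span:
  y_1 = -wx(L³-2Lx²+x³)/(24EI) = -13·8·(16³-2·16·8²+8³)/(24·50000) = -416/1875 m
Load 2 — point force P=13 kN at a=32/5 m (b=L-a=48/5):
  y_2 = -Pa(L-x)(2Lx-a²-x²)/(6LEI)  [x>a] = -13·(32/5)·(16-8)·(2·16·8-(32/5)²-8²)/(6·16·50000) = -24544/1171875 m
Superposition: y = Σ y_i = -94848/390625 m ≈ -0.242811 m

y(8) = -94848/390625 m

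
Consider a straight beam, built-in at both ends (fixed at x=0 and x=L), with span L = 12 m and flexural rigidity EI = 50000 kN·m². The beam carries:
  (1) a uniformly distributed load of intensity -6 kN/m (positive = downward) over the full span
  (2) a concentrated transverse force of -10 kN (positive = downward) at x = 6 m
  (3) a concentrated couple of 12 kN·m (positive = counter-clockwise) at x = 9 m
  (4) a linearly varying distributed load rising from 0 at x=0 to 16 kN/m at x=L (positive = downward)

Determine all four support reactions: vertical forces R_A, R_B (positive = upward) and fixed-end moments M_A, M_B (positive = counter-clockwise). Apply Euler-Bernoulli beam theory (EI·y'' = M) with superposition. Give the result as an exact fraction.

Load 1 — uniform load w=-6 kN/m over full span:
  R_A = wL/2 = (-6)·12/2 = -36 kN
  M_A = wL²/12 = (-6)·12²/12 = -72 kN·m
  R_B = wL/2 = (-6)·12/2 = -36 kN
  M_B = -wL²/12 = -(-6)·12²/12 = 72 kN·m
Load 2 — point force P=-10 kN at a=6 m (b=L-a=6):
  R_A = Pb²(3a+b)/L³ = (-10)·6²·(3·6+6)/12³ = -5 kN
  M_A = Pab²/L² = (-10)·6·6²/12² = -15 kN·m
  R_B = Pa²(a+3b)/L³ = (-10)·6²·(6+3·6)/12³ = -5 kN
  M_B = -Pa²b/L² = -(-10)·6²·6/12² = 15 kN·m
Load 3 — applied couple M₀=12 kN·m at a=9 m (b=L-a=3):
  R_A = 6M₀ab/L³ = 6·12·9·3/12³ = 9/8 kN
  M_A = M₀b(2a-b)/L² = 12·3·(2·9-3)/12² = 15/4 kN·m
  R_B = -6M₀ab/L³ = -6·12·9·3/12³ = -9/8 kN
  M_B = M₀a(2b-a)/L² = 12·9·(2·3-9)/12² = -9/4 kN·m
Load 4 — triangular load w₀=16 kN/m (0→w₀ over full span):
  R_A = 3w₀L/20 = 3·16·12/20 = 144/5 kN
  M_A = w₀L²/30 = 16·12²/30 = 384/5 kN·m
  R_B = 7w₀L/20 = 7·16·12/20 = 336/5 kN
  M_B = -w₀L²/20 = -16·12²/20 = -576/5 kN·m
Superposition: R_A = -443/40 kN, M_A = -129/20 kN·m, R_B = 1003/40 kN, M_B = -609/20 kN·m

R_A = -443/40 kN, M_A = -129/20 kN·m, R_B = 1003/40 kN, M_B = -609/20 kN·m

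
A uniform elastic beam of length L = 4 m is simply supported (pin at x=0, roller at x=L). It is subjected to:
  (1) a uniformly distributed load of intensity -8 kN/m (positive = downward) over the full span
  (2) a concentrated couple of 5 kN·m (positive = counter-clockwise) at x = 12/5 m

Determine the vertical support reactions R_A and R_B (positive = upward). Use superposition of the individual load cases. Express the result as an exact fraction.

R_A = -59/4 kN, R_B = -69/4 kN

Load 1 — uniform load w=-8 kN/m over full span:
  R_A = wL/2 = (-8)·4/2 = -16 kN
  R_B = wL/2 = (-8)·4/2 = -16 kN
Load 2 — applied couple M₀=5 kN·m at a=12/5 m (b=L-a=8/5):
  R_A = M₀/L = 5/4 kN
  R_B = -M₀/L = -5/4 kN
Superposition: R_A = -59/4 kN, R_B = -69/4 kN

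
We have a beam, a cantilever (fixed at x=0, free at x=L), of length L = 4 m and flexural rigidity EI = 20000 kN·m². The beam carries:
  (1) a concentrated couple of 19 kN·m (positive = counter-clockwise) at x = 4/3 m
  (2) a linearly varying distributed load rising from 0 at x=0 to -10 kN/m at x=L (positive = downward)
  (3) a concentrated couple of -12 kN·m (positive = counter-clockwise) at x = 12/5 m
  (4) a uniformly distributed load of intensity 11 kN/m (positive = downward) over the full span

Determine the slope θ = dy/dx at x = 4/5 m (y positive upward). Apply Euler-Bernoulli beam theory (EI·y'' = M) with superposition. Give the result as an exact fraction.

θ(4/5) = -1439/1875000 rad

Load 1 — applied couple M₀=19 kN·m at a=4/3 m (b=L-a=8/3):
  θ_1 = M₀x/EI  [x≤a] = 19·(4/5)/20000 = 19/25000 rad
Load 2 — triangular load w₀=-10 kN/m (0→w₀ over full span):
  θ_2 = (w₀Lx²/4-w₀L²x/3-w₀x⁴/(24L))/EI = ((-10)·4·(4/5)²/4-(-10)·4²·(4/5)/3-(-10)·(4/5)⁴/(24·4))/20000 = 851/468750 rad
Load 3 — applied couple M₀=-12 kN·m at a=12/5 m (b=L-a=8/5):
  θ_3 = M₀x/EI  [x≤a] = (-12)·(4/5)/20000 = -3/6250 rad
Load 4 — uniform load w=11 kN/m over full span:
  θ_4 = -wx(x²-3Lx+3L²)/(6EI) = -11·(4/5)·((4/5)²-3·4·(4/5)+3·4²)/(6·20000) = -671/234375 rad
Superposition: θ = Σ θ_i = -1439/1875000 rad ≈ -0.000767 rad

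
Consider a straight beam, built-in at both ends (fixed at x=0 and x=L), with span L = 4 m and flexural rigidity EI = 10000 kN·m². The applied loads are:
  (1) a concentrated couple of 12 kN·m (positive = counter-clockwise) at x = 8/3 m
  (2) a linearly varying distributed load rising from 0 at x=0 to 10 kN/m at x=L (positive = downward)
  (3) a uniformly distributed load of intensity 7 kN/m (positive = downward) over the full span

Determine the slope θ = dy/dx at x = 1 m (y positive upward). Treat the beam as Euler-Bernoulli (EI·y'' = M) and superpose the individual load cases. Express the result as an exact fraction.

Load 1 — applied couple M₀=12 kN·m at a=8/3 m (b=L-a=4/3):
  θ_1 = (R_Ax²/2 - M_Ax)/EI  [x≤a] with R_A=4, M_A=4 = (4·1²/2 - 4·1)/10000 = -1/5000 rad
Load 2 — triangular load w₀=10 kN/m (0→w₀ over full span):
  θ_2 = -w₀(2x(L-x)(L-2x)(x+2L)+x²(L-x)²)/(120LEI) = -10·(2·1·(4-1)·(4-2·1)·(1+2·4)+1²·(4-1)²)/(120·4·10000) = -39/160000 rad
Load 3 — uniform load w=7 kN/m over full span:
  θ_3 = -wx(L-x)(L-2x)/(12EI) = -7·1·(4-1)·(4-2·1)/(12·10000) = -7/20000 rad
Superposition: θ = Σ θ_i = -127/160000 rad ≈ -0.000794 rad

θ(1) = -127/160000 rad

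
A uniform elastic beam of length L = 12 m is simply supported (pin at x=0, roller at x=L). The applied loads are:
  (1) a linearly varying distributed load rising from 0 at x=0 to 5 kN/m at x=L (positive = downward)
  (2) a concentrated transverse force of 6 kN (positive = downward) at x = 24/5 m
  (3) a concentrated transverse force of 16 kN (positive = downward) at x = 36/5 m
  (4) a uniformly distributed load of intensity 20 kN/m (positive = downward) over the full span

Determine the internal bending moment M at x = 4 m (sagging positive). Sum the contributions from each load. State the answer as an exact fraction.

M(4) = 3560/9 kN·m

Load 1 — triangular load w₀=5 kN/m (0→w₀ over full span):
  M_1 = w₀Lx/6 - w₀x³/(6L) = 5·12·4/6 - 5·4³/(6·12) = 320/9 kN·m
Load 2 — point force P=6 kN at a=24/5 m (b=L-a=36/5):
  M_2 = Pbx/L  [x≤a] = 6·(36/5)·4/12 = 72/5 kN·m
Load 3 — point force P=16 kN at a=36/5 m (b=L-a=24/5):
  M_3 = Pbx/L  [x≤a] = 16·(24/5)·4/12 = 128/5 kN·m
Load 4 — uniform load w=20 kN/m over full span:
  M_4 = wx(L-x)/2 = 20·4·(12-4)/2 = 320 kN·m
Superposition: M = Σ M_i = 3560/9 kN·m ≈ 395.555556 kN·m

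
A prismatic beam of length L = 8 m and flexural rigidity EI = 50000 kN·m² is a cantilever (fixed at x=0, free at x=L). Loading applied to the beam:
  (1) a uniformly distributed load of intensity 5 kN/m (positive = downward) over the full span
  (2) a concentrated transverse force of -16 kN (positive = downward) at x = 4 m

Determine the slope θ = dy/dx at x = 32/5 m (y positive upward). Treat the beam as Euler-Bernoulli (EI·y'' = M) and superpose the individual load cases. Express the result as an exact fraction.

θ(32/5) = -1384/234375 rad

Load 1 — uniform load w=5 kN/m over full span:
  θ_1 = -wx(x²-3Lx+3L²)/(6EI) = -5·(32/5)·((32/5)²-3·8·(32/5)+3·8²)/(6·50000) = -1984/234375 rad
Load 2 — point force P=-16 kN at a=4 m (b=L-a=4):
  θ_2 = -Pa²/(2EI)  [x>a] = -(-16)·4²/(2·50000) = 8/3125 rad
Superposition: θ = Σ θ_i = -1384/234375 rad ≈ -0.005905 rad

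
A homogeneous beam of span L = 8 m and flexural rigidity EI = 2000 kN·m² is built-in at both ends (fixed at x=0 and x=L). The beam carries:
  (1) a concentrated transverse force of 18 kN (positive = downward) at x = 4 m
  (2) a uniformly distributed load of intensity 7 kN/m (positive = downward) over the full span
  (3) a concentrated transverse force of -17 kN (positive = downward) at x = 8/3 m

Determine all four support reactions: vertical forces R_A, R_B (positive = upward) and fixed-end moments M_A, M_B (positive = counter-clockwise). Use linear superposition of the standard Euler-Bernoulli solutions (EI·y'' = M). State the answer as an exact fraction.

Load 1 — point force P=18 kN at a=4 m (b=L-a=4):
  R_A = Pb²(3a+b)/L³ = 18·4²·(3·4+4)/8³ = 9 kN
  M_A = Pab²/L² = 18·4·4²/8² = 18 kN·m
  R_B = Pa²(a+3b)/L³ = 18·4²·(4+3·4)/8³ = 9 kN
  M_B = -Pa²b/L² = -18·4²·4/8² = -18 kN·m
Load 2 — uniform load w=7 kN/m over full span:
  R_A = wL/2 = 7·8/2 = 28 kN
  M_A = wL²/12 = 7·8²/12 = 112/3 kN·m
  R_B = wL/2 = 7·8/2 = 28 kN
  M_B = -wL²/12 = -7·8²/12 = -112/3 kN·m
Load 3 — point force P=-17 kN at a=8/3 m (b=L-a=16/3):
  R_A = Pb²(3a+b)/L³ = (-17)·(16/3)²·(3·(8/3)+(16/3))/8³ = -340/27 kN
  M_A = Pab²/L² = (-17)·(8/3)·(16/3)²/8² = -544/27 kN·m
  R_B = Pa²(a+3b)/L³ = (-17)·(8/3)²·((8/3)+3·(16/3))/8³ = -119/27 kN
  M_B = -Pa²b/L² = -(-17)·(8/3)²·(16/3)/8² = 272/27 kN·m
Superposition: R_A = 659/27 kN, M_A = 950/27 kN·m, R_B = 880/27 kN, M_B = -1222/27 kN·m

R_A = 659/27 kN, M_A = 950/27 kN·m, R_B = 880/27 kN, M_B = -1222/27 kN·m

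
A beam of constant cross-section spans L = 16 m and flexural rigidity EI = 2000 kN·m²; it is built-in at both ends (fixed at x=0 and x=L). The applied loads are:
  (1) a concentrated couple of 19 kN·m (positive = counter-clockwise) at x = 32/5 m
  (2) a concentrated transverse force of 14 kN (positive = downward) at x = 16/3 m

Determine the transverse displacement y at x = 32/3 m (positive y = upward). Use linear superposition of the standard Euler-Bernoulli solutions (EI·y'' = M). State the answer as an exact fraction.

Load 1 — applied couple M₀=19 kN·m at a=32/5 m (b=L-a=48/5):
  y_1 = (R_Ax³/6 - M_Ax²/2 - M₀(x-a)²/2)/EI  [x>a] with R_A=171/100, M_A=57/25 = ((171/100)·(32/3)³/6 - (57/25)·(32/3)²/2 - 19·((32/3)-(32/5))²/2)/2000 = 608/28125 m
Load 2 — point force P=14 kN at a=16/3 m (b=L-a=32/3):
  y_2 = -Pa²(L-x)²(3bL-(3b+a)(L-x))/(6L³EI)  [x>a] = -14·(16/3)²·(16-(32/3))²·(3·(32/3)·16-(3·(32/3)+(16/3))·(16-(32/3)))/(6·16³·2000) = -19712/273375 m
Superposition: y = Σ y_i = -345056/6834375 m ≈ -0.050488 m

y(32/3) = -345056/6834375 m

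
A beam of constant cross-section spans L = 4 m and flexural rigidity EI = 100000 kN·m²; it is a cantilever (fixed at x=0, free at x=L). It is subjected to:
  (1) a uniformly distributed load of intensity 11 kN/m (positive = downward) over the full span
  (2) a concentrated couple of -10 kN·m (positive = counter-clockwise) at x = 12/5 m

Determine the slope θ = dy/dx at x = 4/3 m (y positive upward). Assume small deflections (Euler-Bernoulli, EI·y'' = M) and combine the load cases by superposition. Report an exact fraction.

θ(4/3) = -971/1012500 rad

Load 1 — uniform load w=11 kN/m over full span:
  θ_1 = -wx(x²-3Lx+3L²)/(6EI) = -11·(4/3)·((4/3)²-3·4·(4/3)+3·4²)/(6·100000) = -209/253125 rad
Load 2 — applied couple M₀=-10 kN·m at a=12/5 m (b=L-a=8/5):
  θ_2 = M₀x/EI  [x≤a] = (-10)·(4/3)/100000 = -1/7500 rad
Superposition: θ = Σ θ_i = -971/1012500 rad ≈ -0.000959 rad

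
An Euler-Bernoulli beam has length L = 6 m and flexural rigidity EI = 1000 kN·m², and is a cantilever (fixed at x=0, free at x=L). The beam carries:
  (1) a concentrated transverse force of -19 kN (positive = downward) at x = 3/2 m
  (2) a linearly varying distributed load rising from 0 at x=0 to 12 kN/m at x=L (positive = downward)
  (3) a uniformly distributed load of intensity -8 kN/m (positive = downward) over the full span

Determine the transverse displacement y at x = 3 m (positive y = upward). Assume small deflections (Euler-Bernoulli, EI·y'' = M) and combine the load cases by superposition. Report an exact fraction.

y(3) = 1791/80000 m

Load 1 — point force P=-19 kN at a=3/2 m (b=L-a=9/2):
  y_1 = -Pa²(3x-a)/(6EI)  [x>a] = -(-19)·(3/2)²·(3·3-(3/2))/(6·1000) = 171/3200 m
Load 2 — triangular load w₀=12 kN/m (0→w₀ over full span):
  y_2 = (w₀Lx³/12-w₀L²x²/6-w₀x⁵/(120L))/EI = (12·6·3³/12-12·6²·3²/6-12·3⁵/(120·6))/1000 = -9801/20000 m
Load 3 — uniform load w=-8 kN/m over full span:
  y_3 = -wx²(x²-4Lx+6L²)/(24EI) = -(-8)·3²·(3²-4·6·3+6·6²)/(24·1000) = 459/1000 m
Superposition: y = Σ y_i = 1791/80000 m ≈ 0.022388 m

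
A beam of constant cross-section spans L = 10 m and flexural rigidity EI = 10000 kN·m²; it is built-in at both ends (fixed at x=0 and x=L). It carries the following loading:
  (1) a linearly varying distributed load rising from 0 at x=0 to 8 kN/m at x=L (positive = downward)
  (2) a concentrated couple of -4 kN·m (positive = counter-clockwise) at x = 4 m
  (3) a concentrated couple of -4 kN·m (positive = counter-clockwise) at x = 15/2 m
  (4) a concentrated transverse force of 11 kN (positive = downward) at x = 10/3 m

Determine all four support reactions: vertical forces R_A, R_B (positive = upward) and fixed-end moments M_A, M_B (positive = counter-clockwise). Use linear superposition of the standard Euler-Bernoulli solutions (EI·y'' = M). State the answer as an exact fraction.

Load 1 — triangular load w₀=8 kN/m (0→w₀ over full span):
  R_A = 3w₀L/20 = 3·8·10/20 = 12 kN
  M_A = w₀L²/30 = 8·10²/30 = 80/3 kN·m
  R_B = 7w₀L/20 = 7·8·10/20 = 28 kN
  M_B = -w₀L²/20 = -8·10²/20 = -40 kN·m
Load 2 — applied couple M₀=-4 kN·m at a=4 m (b=L-a=6):
  R_A = 6M₀ab/L³ = 6·(-4)·4·6/10³ = -72/125 kN
  M_A = M₀b(2a-b)/L² = (-4)·6·(2·4-6)/10² = -12/25 kN·m
  R_B = -6M₀ab/L³ = -6·(-4)·4·6/10³ = 72/125 kN
  M_B = M₀a(2b-a)/L² = (-4)·4·(2·6-4)/10² = -32/25 kN·m
Load 3 — applied couple M₀=-4 kN·m at a=15/2 m (b=L-a=5/2):
  R_A = 6M₀ab/L³ = 6·(-4)·(15/2)·(5/2)/10³ = -9/20 kN
  M_A = M₀b(2a-b)/L² = (-4)·(5/2)·(2·(15/2)-(5/2))/10² = -5/4 kN·m
  R_B = -6M₀ab/L³ = -6·(-4)·(15/2)·(5/2)/10³ = 9/20 kN
  M_B = M₀a(2b-a)/L² = (-4)·(15/2)·(2·(5/2)-(15/2))/10² = 3/4 kN·m
Load 4 — point force P=11 kN at a=10/3 m (b=L-a=20/3):
  R_A = Pb²(3a+b)/L³ = 11·(20/3)²·(3·(10/3)+(20/3))/10³ = 220/27 kN
  M_A = Pab²/L² = 11·(10/3)·(20/3)²/10² = 440/27 kN·m
  R_B = Pa²(a+3b)/L³ = 11·(10/3)²·((10/3)+3·(20/3))/10³ = 77/27 kN
  M_B = -Pa²b/L² = -11·(10/3)²·(20/3)/10² = -220/27 kN·m
Superposition: R_A = 258149/13500 kN, M_A = 111329/2700 kN·m, R_B = 430351/13500 kN, M_B = -131431/2700 kN·m

R_A = 258149/13500 kN, M_A = 111329/2700 kN·m, R_B = 430351/13500 kN, M_B = -131431/2700 kN·m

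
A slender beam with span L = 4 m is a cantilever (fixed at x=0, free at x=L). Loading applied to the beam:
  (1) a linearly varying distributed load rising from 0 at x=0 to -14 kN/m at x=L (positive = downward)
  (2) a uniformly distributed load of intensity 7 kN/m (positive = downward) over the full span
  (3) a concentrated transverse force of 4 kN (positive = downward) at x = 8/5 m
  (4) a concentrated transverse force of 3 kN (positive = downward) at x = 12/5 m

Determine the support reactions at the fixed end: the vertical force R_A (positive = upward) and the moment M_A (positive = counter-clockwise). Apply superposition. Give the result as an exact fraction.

R_A = 7 kN, M_A = -76/15 kN·m

Load 1 — triangular load w₀=-14 kN/m (0→w₀ over full span):
  R_A = w₀L/2 = (-14)·4/2 = -28 kN
  M_A = w₀L²/3 = (-14)·4²/3 = -224/3 kN·m
Load 2 — uniform load w=7 kN/m over full span:
  R_A = wL = 7·4 = 28 kN
  M_A = wL²/2 = 7·4²/2 = 56 kN·m
Load 3 — point force P=4 kN at a=8/5 m (b=L-a=12/5):
  R_A = P = 4 kN
  M_A = Pa = 4·(8/5) = 32/5 kN·m
Load 4 — point force P=3 kN at a=12/5 m (b=L-a=8/5):
  R_A = P = 3 kN
  M_A = Pa = 3·(12/5) = 36/5 kN·m
Superposition: R_A = 7 kN, M_A = -76/15 kN·m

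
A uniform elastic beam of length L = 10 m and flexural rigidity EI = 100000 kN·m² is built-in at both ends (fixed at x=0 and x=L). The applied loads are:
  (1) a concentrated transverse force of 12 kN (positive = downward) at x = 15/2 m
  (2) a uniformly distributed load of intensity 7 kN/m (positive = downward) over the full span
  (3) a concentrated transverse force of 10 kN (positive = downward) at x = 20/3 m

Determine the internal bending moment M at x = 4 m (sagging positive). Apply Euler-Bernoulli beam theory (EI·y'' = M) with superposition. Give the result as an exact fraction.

Load 1 — point force P=12 kN at a=15/2 m (b=L-a=5/2):
  M_1 = Pb²(3a+b)x/L³ - Pab²/L²  [x≤a] = 12·(5/2)²·(3·(15/2)+(5/2))·4/10³ - 12·(15/2)·(5/2)²/10² = 15/8 kN·m
Load 2 — uniform load w=7 kN/m over full span:
  M_2 = wLx/2 - wL²/12 - wx²/2 = 7·10·4/2 - 7·10²/12 - 7·4²/2 = 77/3 kN·m
Load 3 — point force P=10 kN at a=20/3 m (b=L-a=10/3):
  M_3 = Pb²(3a+b)x/L³ - Pab²/L²  [x≤a] = 10·(10/3)²·(3·(20/3)+(10/3))·4/10³ - 10·(20/3)·(10/3)²/10² = 80/27 kN·m
Superposition: M = Σ M_i = 6589/216 kN·m ≈ 30.504630 kN·m

M(4) = 6589/216 kN·m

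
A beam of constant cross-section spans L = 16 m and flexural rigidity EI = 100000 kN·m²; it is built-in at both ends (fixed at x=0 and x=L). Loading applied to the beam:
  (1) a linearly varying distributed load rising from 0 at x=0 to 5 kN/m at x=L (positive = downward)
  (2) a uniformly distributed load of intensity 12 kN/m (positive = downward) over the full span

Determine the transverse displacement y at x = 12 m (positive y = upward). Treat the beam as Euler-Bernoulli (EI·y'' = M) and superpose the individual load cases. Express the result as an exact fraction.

y(12) = -177/12500 m

Load 1 — triangular load w₀=5 kN/m (0→w₀ over full span):
  y_1 = -w₀x²(L-x)²(x+2L)/(120LEI) = -5·12²·(16-12)²·(12+2·16)/(120·16·100000) = -33/12500 m
Load 2 — uniform load w=12 kN/m over full span:
  y_2 = -wx²(L-x)²/(24EI) = -12·12²·(16-12)²/(24·100000) = -36/3125 m
Superposition: y = Σ y_i = -177/12500 m ≈ -0.014160 m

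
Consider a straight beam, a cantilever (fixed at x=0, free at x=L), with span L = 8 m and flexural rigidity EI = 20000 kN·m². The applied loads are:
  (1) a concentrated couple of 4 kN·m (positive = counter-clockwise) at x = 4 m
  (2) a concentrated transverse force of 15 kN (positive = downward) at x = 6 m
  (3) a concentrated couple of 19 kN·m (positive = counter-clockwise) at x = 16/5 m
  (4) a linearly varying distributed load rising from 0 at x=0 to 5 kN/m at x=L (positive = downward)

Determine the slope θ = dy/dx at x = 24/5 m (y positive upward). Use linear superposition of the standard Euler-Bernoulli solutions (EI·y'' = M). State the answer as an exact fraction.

Load 1 — applied couple M₀=4 kN·m at a=4 m (b=L-a=4):
  θ_1 = M₀a/EI  [x>a] = 4·4/20000 = 1/1250 rad
Load 2 — point force P=15 kN at a=6 m (b=L-a=2):
  θ_2 = -Px(2a-x)/(2EI)  [x≤a] = -15·(24/5)·(2·6-(24/5))/(2·20000) = -81/6250 rad
Load 3 — applied couple M₀=19 kN·m at a=16/5 m (b=L-a=24/5):
  θ_3 = M₀a/EI  [x>a] = 19·(16/5)/20000 = 19/6250 rad
Load 4 — triangular load w₀=5 kN/m (0→w₀ over full span):
  θ_4 = (w₀Lx²/4-w₀L²x/3-w₀x⁴/(24L))/EI = (5·8·(24/5)²/4-5·8²·(24/5)/3-5·(24/5)⁴/(24·8))/20000 = -1154/78125 rad
Superposition: θ = Σ θ_i = -3733/156250 rad ≈ -0.023891 rad

θ(24/5) = -3733/156250 rad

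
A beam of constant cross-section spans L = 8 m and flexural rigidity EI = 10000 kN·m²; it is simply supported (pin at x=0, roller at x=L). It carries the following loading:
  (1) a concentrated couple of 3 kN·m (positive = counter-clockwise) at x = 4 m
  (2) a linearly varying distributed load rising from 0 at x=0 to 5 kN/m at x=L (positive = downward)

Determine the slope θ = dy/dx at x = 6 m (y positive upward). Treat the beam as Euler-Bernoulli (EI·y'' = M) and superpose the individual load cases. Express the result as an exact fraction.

θ(6) = 163/45000 rad

Load 1 — applied couple M₀=3 kN·m at a=4 m (b=L-a=4):
  θ_1 = (M₀x²/(2L)-M₀(x-a)+C₁)/EI  [x>a] with C₁=M₀(3b²-L²)/(6L)=-1 = (3·6²/(2·8)-3·(6-4)+(-1))/10000 = -1/40000 rad
Load 2 — triangular load w₀=5 kN/m (0→w₀ over full span):
  θ_2 = -w₀(7L⁴-30L²x²+15x⁴)/(360LEI) = -5·(7·8⁴-30·8²·6²+15·6⁴)/(360·8·10000) = 1313/360000 rad
Superposition: θ = Σ θ_i = 163/45000 rad ≈ 0.003622 rad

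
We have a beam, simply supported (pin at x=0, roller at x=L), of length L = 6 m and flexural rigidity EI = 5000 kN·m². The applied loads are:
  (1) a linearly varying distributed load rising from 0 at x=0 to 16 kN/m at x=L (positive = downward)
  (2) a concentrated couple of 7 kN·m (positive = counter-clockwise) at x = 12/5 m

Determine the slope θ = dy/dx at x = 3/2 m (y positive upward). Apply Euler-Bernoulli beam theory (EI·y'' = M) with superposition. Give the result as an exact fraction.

Load 1 — triangular load w₀=16 kN/m (0→w₀ over full span):
  θ_1 = -w₀(7L⁴-30L²x²+15x⁴)/(360LEI) = -16·(7·6⁴-30·6²·(3/2)²+15·(3/2)⁴)/(360·6·5000) = -3981/400000 rad
Load 2 — applied couple M₀=7 kN·m at a=12/5 m (b=L-a=18/5):
  θ_2 = (M₀x²/(2L)+C₁)/EI  [x≤a] with C₁=M₀(3b²-L²)/(6L)=14/25 = (7·(3/2)²/(2·6)+(14/25))/5000 = 749/2000000 rad
Superposition: θ = Σ θ_i = -4789/500000 rad ≈ -0.009578 rad

θ(3/2) = -4789/500000 rad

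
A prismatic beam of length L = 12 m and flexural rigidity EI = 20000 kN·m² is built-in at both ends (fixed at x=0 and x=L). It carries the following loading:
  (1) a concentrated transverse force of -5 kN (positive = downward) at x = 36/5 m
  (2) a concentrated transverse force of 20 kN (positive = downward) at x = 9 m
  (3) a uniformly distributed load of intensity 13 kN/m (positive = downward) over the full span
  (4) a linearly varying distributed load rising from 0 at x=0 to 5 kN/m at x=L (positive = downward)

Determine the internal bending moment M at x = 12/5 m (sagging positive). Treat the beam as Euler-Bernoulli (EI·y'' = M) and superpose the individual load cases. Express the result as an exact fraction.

Load 1 — point force P=-5 kN at a=36/5 m (b=L-a=24/5):
  M_1 = Pb²(3a+b)x/L³ - Pab²/L²  [x≤a] = (-5)·(24/5)²·(3·(36/5)+(24/5))·(12/5)/12³ - (-5)·(36/5)·(24/5)²/12² = 192/125 kN·m
Load 2 — point force P=20 kN at a=9 m (b=L-a=3):
  M_2 = Pb²(3a+b)x/L³ - Pab²/L²  [x≤a] = 20·3²·(3·9+3)·(12/5)/12³ - 20·9·3²/12² = -15/4 kN·m
Load 3 — uniform load w=13 kN/m over full span:
  M_3 = wLx/2 - wL²/12 - wx²/2 = 13·12·(12/5)/2 - 13·12²/12 - 13·(12/5)²/2 = -156/25 kN·m
Load 4 — triangular load w₀=5 kN/m (0→w₀ over full span):
  M_4 = 3w₀Lx/20 - w₀L²/30 - w₀x³/(6L) = 3·5·12·(12/5)/20 - 5·12²/30 - 5·(12/5)³/(6·12) = -84/25 kN·m
Superposition: M = Σ M_i = -5907/500 kN·m ≈ -11.814000 kN·m

M(12/5) = -5907/500 kN·m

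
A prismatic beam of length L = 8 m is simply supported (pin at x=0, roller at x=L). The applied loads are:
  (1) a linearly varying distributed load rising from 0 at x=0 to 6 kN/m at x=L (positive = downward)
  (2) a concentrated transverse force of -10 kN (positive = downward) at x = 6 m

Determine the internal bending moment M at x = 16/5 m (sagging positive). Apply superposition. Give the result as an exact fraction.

M(16/5) = 1688/125 kN·m

Load 1 — triangular load w₀=6 kN/m (0→w₀ over full span):
  M_1 = w₀Lx/6 - w₀x³/(6L) = 6·8·(16/5)/6 - 6·(16/5)³/(6·8) = 2688/125 kN·m
Load 2 — point force P=-10 kN at a=6 m (b=L-a=2):
  M_2 = Pbx/L  [x≤a] = (-10)·2·(16/5)/8 = -8 kN·m
Superposition: M = Σ M_i = 1688/125 kN·m ≈ 13.504000 kN·m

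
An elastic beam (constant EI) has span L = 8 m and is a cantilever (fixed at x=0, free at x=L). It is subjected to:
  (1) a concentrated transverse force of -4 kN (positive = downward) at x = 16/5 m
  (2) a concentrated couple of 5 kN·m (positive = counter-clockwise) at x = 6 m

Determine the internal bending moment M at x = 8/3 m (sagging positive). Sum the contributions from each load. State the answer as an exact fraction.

Load 1 — point force P=-4 kN at a=16/5 m (b=L-a=24/5):
  M_1 = -P(a-x)  [x≤a] = -(-4)·((16/5)-(8/3)) = 32/15 kN·m
Load 2 — applied couple M₀=5 kN·m at a=6 m (b=L-a=2):
  M_2 = M₀  [x≤a] = 5 = 5 kN·m
Superposition: M = Σ M_i = 107/15 kN·m ≈ 7.133333 kN·m

M(8/3) = 107/15 kN·m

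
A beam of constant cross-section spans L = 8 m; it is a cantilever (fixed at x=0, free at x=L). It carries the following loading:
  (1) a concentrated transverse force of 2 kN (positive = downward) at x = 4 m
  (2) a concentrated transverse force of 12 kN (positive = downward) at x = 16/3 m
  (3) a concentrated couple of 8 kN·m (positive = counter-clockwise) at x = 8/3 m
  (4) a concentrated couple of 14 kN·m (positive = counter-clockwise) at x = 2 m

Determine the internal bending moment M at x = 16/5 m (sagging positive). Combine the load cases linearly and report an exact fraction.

M(16/5) = -136/5 kN·m

Load 1 — point force P=2 kN at a=4 m (b=L-a=4):
  M_1 = -P(a-x)  [x≤a] = -2·(4-(16/5)) = -8/5 kN·m
Load 2 — point force P=12 kN at a=16/3 m (b=L-a=8/3):
  M_2 = -P(a-x)  [x≤a] = -12·((16/3)-(16/5)) = -128/5 kN·m
Load 3 — applied couple M₀=8 kN·m at a=8/3 m (b=L-a=16/3):
  M_3 = 0  [x>a] = 0 kN·m
Load 4 — applied couple M₀=14 kN·m at a=2 m (b=L-a=6):
  M_4 = 0  [x>a] = 0 kN·m
Superposition: M = Σ M_i = -136/5 kN·m ≈ -27.200000 kN·m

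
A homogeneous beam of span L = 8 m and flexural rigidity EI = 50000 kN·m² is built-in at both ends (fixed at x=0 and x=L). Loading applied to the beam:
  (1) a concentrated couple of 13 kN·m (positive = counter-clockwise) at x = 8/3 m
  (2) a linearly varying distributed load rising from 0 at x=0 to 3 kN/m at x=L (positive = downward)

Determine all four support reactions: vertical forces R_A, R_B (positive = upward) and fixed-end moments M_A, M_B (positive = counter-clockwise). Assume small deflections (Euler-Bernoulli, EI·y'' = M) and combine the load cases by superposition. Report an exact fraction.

R_A = 173/30 kN, M_A = 32/5 kN·m, R_B = 187/30 kN, M_B = -79/15 kN·m

Load 1 — applied couple M₀=13 kN·m at a=8/3 m (b=L-a=16/3):
  R_A = 6M₀ab/L³ = 6·13·(8/3)·(16/3)/8³ = 13/6 kN
  M_A = M₀b(2a-b)/L² = 13·(16/3)·(2·(8/3)-(16/3))/8² = 0 kN·m
  R_B = -6M₀ab/L³ = -6·13·(8/3)·(16/3)/8³ = -13/6 kN
  M_B = M₀a(2b-a)/L² = 13·(8/3)·(2·(16/3)-(8/3))/8² = 13/3 kN·m
Load 2 — triangular load w₀=3 kN/m (0→w₀ over full span):
  R_A = 3w₀L/20 = 3·3·8/20 = 18/5 kN
  M_A = w₀L²/30 = 3·8²/30 = 32/5 kN·m
  R_B = 7w₀L/20 = 7·3·8/20 = 42/5 kN
  M_B = -w₀L²/20 = -3·8²/20 = -48/5 kN·m
Superposition: R_A = 173/30 kN, M_A = 32/5 kN·m, R_B = 187/30 kN, M_B = -79/15 kN·m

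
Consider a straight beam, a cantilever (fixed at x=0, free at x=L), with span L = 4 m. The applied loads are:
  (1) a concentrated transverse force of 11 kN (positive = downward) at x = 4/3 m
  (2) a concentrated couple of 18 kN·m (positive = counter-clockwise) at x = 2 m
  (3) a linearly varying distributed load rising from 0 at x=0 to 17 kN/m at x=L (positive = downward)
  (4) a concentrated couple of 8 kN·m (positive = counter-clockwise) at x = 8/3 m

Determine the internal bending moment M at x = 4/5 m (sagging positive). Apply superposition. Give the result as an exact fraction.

Load 1 — point force P=11 kN at a=4/3 m (b=L-a=8/3):
  M_1 = -P(a-x)  [x≤a] = -11·((4/3)-(4/5)) = -88/15 kN·m
Load 2 — applied couple M₀=18 kN·m at a=2 m (b=L-a=2):
  M_2 = M₀  [x≤a] = 18 = 18 kN·m
Load 3 — triangular load w₀=17 kN/m (0→w₀ over full span):
  M_3 = w₀Lx/2 - w₀L²/3 - w₀x³/(6L) = 17·4·(4/5)/2 - 17·4²/3 - 17·(4/5)³/(6·4) = -23936/375 kN·m
Load 4 — applied couple M₀=8 kN·m at a=8/3 m (b=L-a=4/3):
  M_4 = M₀  [x≤a] = 8 = 8 kN·m
Superposition: M = Σ M_i = -5462/125 kN·m ≈ -43.696000 kN·m

M(4/5) = -5462/125 kN·m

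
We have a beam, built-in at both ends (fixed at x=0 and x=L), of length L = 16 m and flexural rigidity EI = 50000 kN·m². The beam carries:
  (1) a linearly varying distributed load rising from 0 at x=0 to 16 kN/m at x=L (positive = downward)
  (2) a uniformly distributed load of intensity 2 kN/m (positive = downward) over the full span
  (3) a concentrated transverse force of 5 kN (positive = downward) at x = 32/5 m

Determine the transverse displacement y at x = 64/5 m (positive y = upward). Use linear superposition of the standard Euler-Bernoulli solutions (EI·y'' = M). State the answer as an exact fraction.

y(64/5) = -777216/48828125 m

Load 1 — triangular load w₀=16 kN/m (0→w₀ over full span):
  y_1 = -w₀x²(L-x)²(x+2L)/(120LEI) = -16·(64/5)²·(16-(64/5))²·((64/5)+2·16)/(120·16·50000) = -1835008/146484375 m
Load 2 — uniform load w=2 kN/m over full span:
  y_2 = -wx²(L-x)²/(24EI) = -2·(64/5)²·(16-(64/5))²/(24·50000) = -16384/5859375 m
Load 3 — point force P=5 kN at a=32/5 m (b=L-a=48/5):
  y_3 = -Pa²(L-x)²(3bL-(3b+a)(L-x))/(6L³EI)  [x>a] = -5·(32/5)²·(16-(64/5))²·(3·(48/5)·16-(3·(48/5)+(32/5))·(16-(64/5)))/(6·16³·50000) = -17408/29296875 m
Superposition: y = Σ y_i = -777216/48828125 m ≈ -0.015917 m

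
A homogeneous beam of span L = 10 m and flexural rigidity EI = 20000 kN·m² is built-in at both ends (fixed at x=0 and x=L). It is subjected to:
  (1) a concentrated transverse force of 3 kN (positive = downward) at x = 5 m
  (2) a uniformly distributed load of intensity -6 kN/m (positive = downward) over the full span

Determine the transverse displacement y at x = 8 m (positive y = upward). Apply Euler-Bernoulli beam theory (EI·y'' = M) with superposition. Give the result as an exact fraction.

Load 1 — point force P=3 kN at a=5 m (b=L-a=5):
  y_1 = -Pa²(L-x)²(3bL-(3b+a)(L-x))/(6L³EI)  [x>a] = -3·5²·(10-8)²·(3·5·10-(3·5+5)·(10-8))/(6·10³·20000) = -11/40000 m
Load 2 — uniform load w=-6 kN/m over full span:
  y_2 = -wx²(L-x)²/(24EI) = -(-6)·8²·(10-8)²/(24·20000) = 2/625 m
Superposition: y = Σ y_i = 117/40000 m ≈ 0.002925 m

y(8) = 117/40000 m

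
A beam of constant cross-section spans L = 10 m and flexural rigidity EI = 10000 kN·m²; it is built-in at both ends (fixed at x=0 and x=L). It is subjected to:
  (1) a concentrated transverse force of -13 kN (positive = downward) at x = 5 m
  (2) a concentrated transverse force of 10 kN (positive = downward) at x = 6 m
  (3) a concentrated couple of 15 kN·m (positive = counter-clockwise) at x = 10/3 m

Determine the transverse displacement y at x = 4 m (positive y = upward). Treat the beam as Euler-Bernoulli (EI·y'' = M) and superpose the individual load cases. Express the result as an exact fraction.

y(4) = 739/187500 m

Load 1 — point force P=-13 kN at a=5 m (b=L-a=5):
  y_1 = -Pb²x²(3aL-(3a+b)x)/(6L³EI)  [x≤a] = -(-13)·5²·4²·(3·5·10-(3·5+5)·4)/(6·10³·10000) = 91/15000 m
Load 2 — point force P=10 kN at a=6 m (b=L-a=4):
  y_2 = -Pb²x²(3aL-(3a+b)x)/(6L³EI)  [x≤a] = -10·4²·4²·(3·6·10-(3·6+4)·4)/(6·10³·10000) = -184/46875 m
Load 3 — applied couple M₀=15 kN·m at a=10/3 m (b=L-a=20/3):
  y_3 = (R_Ax³/6 - M_Ax²/2 - M₀(x-a)²/2)/EI  [x>a] with R_A=2, M_A=0 = (2·4³/6 - 0·4²/2 - 15·(4-(10/3))²/2)/10000 = 9/5000 m
Superposition: y = Σ y_i = 739/187500 m ≈ 0.003941 m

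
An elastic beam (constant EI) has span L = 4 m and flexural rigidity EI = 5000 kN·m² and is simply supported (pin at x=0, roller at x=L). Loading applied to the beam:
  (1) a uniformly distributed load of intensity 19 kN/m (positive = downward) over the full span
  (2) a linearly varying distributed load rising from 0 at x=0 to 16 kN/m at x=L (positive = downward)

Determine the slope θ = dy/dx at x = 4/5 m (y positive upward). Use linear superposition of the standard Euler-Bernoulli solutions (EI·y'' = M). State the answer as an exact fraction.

θ(4/5) = -39863/3515625 rad

Load 1 — uniform load w=19 kN/m over full span:
  θ_1 = -w(L³-6Lx²+4x³)/(24EI) = -19·(4³-6·4·(4/5)²+4·(4/5)³)/(24·5000) = -627/78125 rad
Load 2 — triangular load w₀=16 kN/m (0→w₀ over full span):
  θ_2 = -w₀(7L⁴-30L²x²+15x⁴)/(360LEI) = -16·(7·4⁴-30·4²·(4/5)²+15·(4/5)⁴)/(360·4·5000) = -11648/3515625 rad
Superposition: θ = Σ θ_i = -39863/3515625 rad ≈ -0.011339 rad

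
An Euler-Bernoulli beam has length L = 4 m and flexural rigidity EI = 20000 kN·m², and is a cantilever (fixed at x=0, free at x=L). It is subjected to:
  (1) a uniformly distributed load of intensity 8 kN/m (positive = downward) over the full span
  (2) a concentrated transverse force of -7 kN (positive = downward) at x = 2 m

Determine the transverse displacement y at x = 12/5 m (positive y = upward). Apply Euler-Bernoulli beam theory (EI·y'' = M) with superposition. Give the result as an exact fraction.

y(12/5) = -45649/9375000 m

Load 1 — uniform load w=8 kN/m over full span:
  y_1 = -wx²(x²-4Lx+6L²)/(24EI) = -8·(12/5)²·((12/5)²-4·4·(12/5)+6·4²)/(24·20000) = -2376/390625 m
Load 2 — point force P=-7 kN at a=2 m (b=L-a=2):
  y_2 = -Pa²(3x-a)/(6EI)  [x>a] = -(-7)·2²·(3·(12/5)-2)/(6·20000) = 91/75000 m
Superposition: y = Σ y_i = -45649/9375000 m ≈ -0.004869 m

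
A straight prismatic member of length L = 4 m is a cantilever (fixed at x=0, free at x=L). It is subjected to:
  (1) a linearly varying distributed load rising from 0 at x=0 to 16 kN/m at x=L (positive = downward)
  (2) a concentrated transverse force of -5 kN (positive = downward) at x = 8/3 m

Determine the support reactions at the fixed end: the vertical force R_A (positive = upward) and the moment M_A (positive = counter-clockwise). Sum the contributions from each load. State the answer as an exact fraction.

Load 1 — triangular load w₀=16 kN/m (0→w₀ over full span):
  R_A = w₀L/2 = 16·4/2 = 32 kN
  M_A = w₀L²/3 = 16·4²/3 = 256/3 kN·m
Load 2 — point force P=-5 kN at a=8/3 m (b=L-a=4/3):
  R_A = P = (-5) = -5 kN
  M_A = Pa = (-5)·(8/3) = -40/3 kN·m
Superposition: R_A = 27 kN, M_A = 72 kN·m

R_A = 27 kN, M_A = 72 kN·m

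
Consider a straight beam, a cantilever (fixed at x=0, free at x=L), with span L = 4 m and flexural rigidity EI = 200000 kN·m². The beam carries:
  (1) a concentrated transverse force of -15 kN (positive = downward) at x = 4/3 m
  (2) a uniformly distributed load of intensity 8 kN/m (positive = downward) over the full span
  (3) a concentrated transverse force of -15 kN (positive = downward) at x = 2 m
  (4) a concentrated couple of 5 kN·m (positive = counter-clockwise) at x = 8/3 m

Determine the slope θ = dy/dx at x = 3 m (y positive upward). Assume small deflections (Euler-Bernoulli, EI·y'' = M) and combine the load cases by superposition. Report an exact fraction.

θ(3) = -41/300000 rad

Load 1 — point force P=-15 kN at a=4/3 m (b=L-a=8/3):
  θ_1 = -Pa²/(2EI)  [x>a] = -(-15)·(4/3)²/(2·200000) = 1/15000 rad
Load 2 — uniform load w=8 kN/m over full span:
  θ_2 = -wx(x²-3Lx+3L²)/(6EI) = -8·3·(3²-3·4·3+3·4²)/(6·200000) = -21/50000 rad
Load 3 — point force P=-15 kN at a=2 m (b=L-a=2):
  θ_3 = -Pa²/(2EI)  [x>a] = -(-15)·2²/(2·200000) = 3/20000 rad
Load 4 — applied couple M₀=5 kN·m at a=8/3 m (b=L-a=4/3):
  θ_4 = M₀a/EI  [x>a] = 5·(8/3)/200000 = 1/15000 rad
Superposition: θ = Σ θ_i = -41/300000 rad ≈ -0.000137 rad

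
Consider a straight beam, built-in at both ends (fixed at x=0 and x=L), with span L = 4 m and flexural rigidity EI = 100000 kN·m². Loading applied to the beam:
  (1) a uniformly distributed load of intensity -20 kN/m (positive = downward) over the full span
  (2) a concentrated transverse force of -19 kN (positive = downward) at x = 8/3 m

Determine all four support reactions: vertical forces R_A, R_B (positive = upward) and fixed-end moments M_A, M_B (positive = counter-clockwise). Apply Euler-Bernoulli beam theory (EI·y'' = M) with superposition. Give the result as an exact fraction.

Load 1 — uniform load w=-20 kN/m over full span:
  R_A = wL/2 = (-20)·4/2 = -40 kN
  M_A = wL²/12 = (-20)·4²/12 = -80/3 kN·m
  R_B = wL/2 = (-20)·4/2 = -40 kN
  M_B = -wL²/12 = -(-20)·4²/12 = 80/3 kN·m
Load 2 — point force P=-19 kN at a=8/3 m (b=L-a=4/3):
  R_A = Pb²(3a+b)/L³ = (-19)·(4/3)²·(3·(8/3)+(4/3))/4³ = -133/27 kN
  M_A = Pab²/L² = (-19)·(8/3)·(4/3)²/4² = -152/27 kN·m
  R_B = Pa²(a+3b)/L³ = (-19)·(8/3)²·((8/3)+3·(4/3))/4³ = -380/27 kN
  M_B = -Pa²b/L² = -(-19)·(8/3)²·(4/3)/4² = 304/27 kN·m
Superposition: R_A = -1213/27 kN, M_A = -872/27 kN·m, R_B = -1460/27 kN, M_B = 1024/27 kN·m

R_A = -1213/27 kN, M_A = -872/27 kN·m, R_B = -1460/27 kN, M_B = 1024/27 kN·m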